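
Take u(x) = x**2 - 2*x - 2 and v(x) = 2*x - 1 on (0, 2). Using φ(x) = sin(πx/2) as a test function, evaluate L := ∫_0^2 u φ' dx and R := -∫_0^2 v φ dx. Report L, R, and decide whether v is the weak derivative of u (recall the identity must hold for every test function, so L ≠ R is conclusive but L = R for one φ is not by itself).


LHS = 0, RHS = -4/π. No, v is not the weak derivative of u.

u(x) = x**2 - 2*x - 2, classical derivative u'(x) = 2*x - 2.
φ(x) = sin(πx/2), so φ'(x) = π*cos(π*x/2)/2.
Note φ(0) = φ(2) = 0, so the boundary term u·φ vanishes.
LHS = ∫_0^2 u(x) φ'(x) dx = ∫_0^2 (π*x^2*cos(π*x/2)/2 - π*x*cos(π*x/2) - π*cos(π*x/2)) dx. Term by term:
  ∫_0^2 -π*cos(π*x/2) dx = 0;  ∫_0^2 π*x^2*cos(π*x/2)/2 dx = -8/π;  ∫_0^2 -π*x*cos(π*x/2) dx = 8/π.
Sum: 0 − 8/π + 8/π = 0.
So LHS = 0.
∫_0^2 v(x) φ(x) dx = ∫_0^2 (2*x*sin(π*x/2) - sin(π*x/2)) dx. Term by term:
  ∫_0^2 -sin(π*x/2) dx = -4/π;  ∫_0^2 2*x*sin(π*x/2) dx = 8/π.
Sum: -4/π + 8/π = 4/π.
So RHS = -∫_0^2 v(x) φ(x) dx = -4/π.
LHS − RHS = 4/π ≠ 0, so the identity fails.
(For a valid weak derivative the identity must hold for EVERY test function, in particular this one. The failure shows v is NOT the weak derivative of u.)
Correct weak derivative would be u'(x) = 2*x - 2.


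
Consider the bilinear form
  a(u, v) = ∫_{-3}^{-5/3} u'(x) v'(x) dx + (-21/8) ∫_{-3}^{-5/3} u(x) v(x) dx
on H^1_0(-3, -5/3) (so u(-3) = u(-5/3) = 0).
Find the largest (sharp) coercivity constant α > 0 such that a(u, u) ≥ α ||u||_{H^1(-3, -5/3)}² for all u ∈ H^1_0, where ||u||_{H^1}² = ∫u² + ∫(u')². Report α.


α = 3*(-14 + 3*π^2)/(16 + 9*π^2)

Coercivity of a(·,·) on H^1_0(-3, -5/3) means a(u, u) ≥ α ||u||_{H^1}² for every u ∈ H^1_0.
The interval has length L = 4/3, and Poincaré/coercivity depend only on L. Here a(u, u) = ∫(u')² + (-21/8)·∫u².
Here c = -21/8 < 0 with |c| < (π/L)² = 9*π^2/16, so coercivity still holds. The condition a(u,u) ≥ α||u||_{H^1}² reads (1−α)∫(u')² ≥ (α−c)∫u². Any admissible α is ≤ 1 (rapidly oscillating u have ∫u²/∫(u')² → 0), and α = 1 would force 0 ≥ (1−c)∫u², impossible since c < 1; so 1−α > 0. By the sharp Poincaré inequality on H^1_0 of an interval of length L, ∫(u')² ≥ (π/L)²∫u² with equality for the first sine mode sin(π(x−x₀)/L) (x₀ the left endpoint), so the inequality holds for all u iff (1−α)(π/L)² ≥ α − c, i.e. α ≤ ((π/L)² + c)/((π/L)² + 1) = (1 + c(L/π)²)/(1 + (L/π)²). (Direct route, valid since c ≤ 0: Poincaré gives c∫u² ≥ c(L/π)²∫(u')², so a(u,u) ≥ (1 + c(L/π)²)∫(u')², while ||u||_{H^1}² ≤ (1 + (L/π)²)∫(u')²; dividing yields the same α.) With (π/L)² = 9*π^2/16 and c = -21/8, the largest admissible constant is α = ((π/L)² + c)/((π/L)² + 1).
Simplifying, α = 3*(-14 + 3*π^2)/(16 + 9*π^2).


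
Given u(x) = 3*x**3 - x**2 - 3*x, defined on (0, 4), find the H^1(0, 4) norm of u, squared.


||u||_{H^1}^2 = 2878436/105

The H^1 norm (squared) on an interval (0, L) is
  ||u||_{H^1}^2 = ∫_0^L u(x)^2 dx + ∫_0^L u'(x)^2 dx.
Compute u'(x) = 9*x**2 - 2*x - 3.
Then u(x)^2 = 9*x**6 - 6*x**5 - 17*x**4 + 6*x**3 + 9*x**2 and u'(x)^2 = 81*x**4 - 36*x**3 - 50*x**2 + 12*x + 9.
Integrate each monomial from 0 to 4 using ∫_0^4 c·x^n dx = c·4^(n+1)/(n+1):
  ∫_0^4 u(x)^2 dx = ∫_0^4 (9*x^6 - 6*x^5 - 17*x^4 + 6*x^3 + 9*x^2) dx. Term by term:
    ∫_0^4 9*x^6 dx = 147456/7;  ∫_0^4 -6*x^5 dx = -4096;  ∫_0^4 -17*x^4 dx = -17408/5;
    ∫_0^4 6*x^3 dx = 384;  ∫_0^4 9*x^2 dx = 192.
  Sum: 147456/7 − 4096 − 17408/5 + 384 + 192 = 492224/35.
  ∫_0^4 u'(x)^2 dx = ∫_0^4 (81*x^4 - 36*x^3 - 50*x^2 + 12*x + 9) dx. Term by term:
    ∫_0^4 81*x^4 dx = 82944/5;  ∫_0^4 -36*x^3 dx = -2304;  ∫_0^4 -50*x^2 dx = -3200/3;
    ∫_0^4 12*x dx = 96;  ∫_0^4 9 dx = 36.
  Sum: 82944/5 − 2304 − 3200/3 + 96 + 36 = 200252/15.
Adding: ||u||_{H^1}^2 = 492224/35 + 200252/15 = 2878436/105.


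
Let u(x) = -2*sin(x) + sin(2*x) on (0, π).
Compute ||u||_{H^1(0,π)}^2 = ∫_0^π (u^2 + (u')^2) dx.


||u||_{H^1(0,π)}^2 = 13*π/2

u'(x) = -2*cos(x) + 2*cos(2*x).
Expand u² and (u')² and integrate term by term on (0, π), using: for integers n ≥ 1, ∫_0^π sin²(nx) dx = ∫_0^π cos²(nx) dx = π/2; for n ≠ n', ∫_0^π sin(nx)sin(n'x) dx = ∫_0^π cos(nx)cos(n'x) dx = 0; and by product-to-sum, ∫_0^π sin(nx)cos(n'x) dx = ½∫_0^π [sin((n+n')x) + sin((n−n')x)] dx, which is 0 when n+n' is even and 2n/(n²−n'²) when n+n' is odd (it need not vanish on (0, π)).
  u² squared terms: (-2)²·∫sin(x)² dx = 4·π/2 = 2*π;  (1)²·∫sin(2x)² dx = 1·π/2 = π/2.
  u² cross terms: 2·(-2)·(1)·∫sin(x)·sin(2x) dx = -4·(0) = 0.
  So ∫_0^π u² dx = 2*π + π/2 + 0 = 5*π/2.
  (u')² squared terms: (-2)²·∫cos(x)² dx = 4·π/2 = 2*π;  (2)²·∫cos(2x)² dx = 4·π/2 = 2*π.
  (u')² cross terms: 2·(-2)·(2)·∫cos(x)·cos(2x) dx = -8·(0) = 0.
  So ∫_0^π (u')² dx = 2*π + 2*π + 0 = 4*π.
||u||_{H^1}^2 = (5*π/2) + (4*π) = 13*π/2.


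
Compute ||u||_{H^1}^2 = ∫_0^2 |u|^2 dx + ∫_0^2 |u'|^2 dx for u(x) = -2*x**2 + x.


||u||_{H^1}^2 = 614/15

The H^1 norm (squared) on an interval (0, L) is
  ||u||_{H^1}^2 = ∫_0^L u(x)^2 dx + ∫_0^L u'(x)^2 dx.
Compute u'(x) = 1 - 4*x.
Then u(x)^2 = 4*x**4 - 4*x**3 + x**2 and u'(x)^2 = 16*x**2 - 8*x + 1.
Integrate each monomial from 0 to 2 using ∫_0^2 c·x^n dx = c·2^(n+1)/(n+1):
  ∫_0^2 u(x)^2 dx = ∫_0^2 (4*x^4 - 4*x^3 + x^2) dx. Term by term:
    ∫_0^2 4*x^4 dx = 128/5;  ∫_0^2 -4*x^3 dx = -16;  ∫_0^2 x^2 dx = 8/3.
  Sum: 128/5 − 16 + 8/3 = 184/15.
  ∫_0^2 u'(x)^2 dx = ∫_0^2 (16*x^2 - 8*x + 1) dx. Term by term:
    ∫_0^2 16*x^2 dx = 128/3;  ∫_0^2 -8*x dx = -16;  ∫_0^2 1 dx = 2.
  Sum: 128/3 − 16 + 2 = 86/3.
Adding: ||u||_{H^1}^2 = 184/15 + 86/3 = 614/15.


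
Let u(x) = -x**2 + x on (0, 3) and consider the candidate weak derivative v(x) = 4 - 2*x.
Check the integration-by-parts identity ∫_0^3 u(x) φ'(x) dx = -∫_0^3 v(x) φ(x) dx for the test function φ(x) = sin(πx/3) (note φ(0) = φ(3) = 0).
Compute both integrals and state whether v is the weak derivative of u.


LHS = 12/π, RHS = -6/π. No, v is not the weak derivative of u.

u(x) = -x**2 + x, classical derivative u'(x) = 1 - 2*x.
φ(x) = sin(πx/3), so φ'(x) = π*cos(π*x/3)/3.
Note φ(0) = φ(3) = 0, so the boundary term u·φ vanishes.
LHS = ∫_0^3 u(x) φ'(x) dx = ∫_0^3 (-π*x^2*cos(π*x/3)/3 + π*x*cos(π*x/3)/3) dx. Term by term:
  ∫_0^3 -π*x^2*cos(π*x/3)/3 dx = 18/π;  ∫_0^3 π*x*cos(π*x/3)/3 dx = -6/π.
Sum: 18/π − 6/π = 12/π.
So LHS = 12/π.
∫_0^3 v(x) φ(x) dx = ∫_0^3 (-2*x*sin(π*x/3) + 4*sin(π*x/3)) dx. Term by term:
  ∫_0^3 4*sin(π*x/3) dx = 24/π;  ∫_0^3 -2*x*sin(π*x/3) dx = -18/π.
Sum: 24/π − 18/π = 6/π.
So RHS = -∫_0^3 v(x) φ(x) dx = -6/π.
LHS − RHS = 18/π ≠ 0, so the identity fails.
(For a valid weak derivative the identity must hold for EVERY test function, in particular this one. The failure shows v is NOT the weak derivative of u.)
Correct weak derivative would be u'(x) = 1 - 2*x.


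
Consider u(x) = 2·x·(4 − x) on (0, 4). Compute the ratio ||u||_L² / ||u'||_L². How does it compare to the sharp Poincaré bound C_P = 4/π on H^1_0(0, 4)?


||u||_L² / ||u'||_L² = 2*sqrt(10)/5 < C_P = 4/π.

u(x) = 2·x·(4 − x), so u'(x) = 8 - 4*x.
u(x) = 2·x·(4 − x) vanishes at x = 0 and x = 4, so u ∈ H^1_0(0, 4). Differentiate via the product rule and integrate the resulting polynomials term by term.
  ∫_0^4 u² dx = ∫_0^4 (4*x^4 - 32*x^3 + 64*x^2) dx. Term by term:
    ∫_0^4 4*x^4 dx = 4096/5;  ∫_0^4 -32*x^3 dx = -2048;  ∫_0^4 64*x^2 dx = 4096/3.
  Sum: 4096/5 − 2048 + 4096/3 = 2048/15.
  ∫_0^4 (u')² dx = ∫_0^4 (16*x^2 - 64*x + 64) dx. Term by term:
    ∫_0^4 16*x^2 dx = 1024/3;  ∫_0^4 -64*x dx = -512;  ∫_0^4 64 dx = 256.
  Sum: 1024/3 − 512 + 256 = 256/3.
∫_0^4 u² dx = 2048/15, so ||u||_L² = 32*sqrt(30)/15.
∫_0^4 (u')² dx = 256/3, so ||u'||_L² = 16*sqrt(3)/3.
Ratio ||u||_L² / ||u'||_L² = 2*sqrt(10)/5.
Sharp Poincaré constant on H^1_0(0, 4) is C_P = L/π = 4/π, achieved by sin(π/4·x).
A polynomial bump cannot attain the sharp Poincaré constant (only the first sine eigenfunction does), so the ratio is strictly less than C_P, consistent with ||u||_L² ≤ C_P ||u'||_L².


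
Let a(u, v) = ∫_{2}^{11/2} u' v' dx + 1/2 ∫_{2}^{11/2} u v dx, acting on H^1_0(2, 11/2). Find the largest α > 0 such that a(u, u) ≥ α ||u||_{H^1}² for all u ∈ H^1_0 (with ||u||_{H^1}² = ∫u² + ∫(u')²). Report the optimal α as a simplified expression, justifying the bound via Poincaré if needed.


α = (49 + 8*π^2)/(2*(4*π^2 + 49))

Coercivity of a(·,·) on H^1_0(2, 11/2) means a(u, u) ≥ α ||u||_{H^1}² for every u ∈ H^1_0.
The interval has length L = 7/2, and Poincaré/coercivity depend only on L. Here a(u, u) = ∫(u')² + (1/2)·∫u².
Here 0 < c = 1/2 < 1. The condition a(u,u) ≥ α||u||_{H^1}² reads (1−α)∫(u')² ≥ (α−c)∫u². Any admissible α is ≤ 1 (rapidly oscillating u have ∫u²/∫(u')² → 0), and α = 1 would force 0 ≥ (1−c)∫u², impossible since c < 1; so 1−α > 0. By the sharp Poincaré inequality on H^1_0 of an interval of length L, ∫(u')² ≥ (π/L)²∫u² with equality for the first sine mode sin(π(x−x₀)/L) (x₀ the left endpoint), so the inequality holds for all u iff (1−α)(π/L)² ≥ α − c, i.e. α ≤ ((π/L)² + c)/((π/L)² + 1) = (1 + c(L/π)²)/(1 + (L/π)²). With (π/L)² = 4*π^2/49 and c = 1/2, the largest admissible constant is α = ((π/L)² + c)/((π/L)² + 1).
Simplifying, α = (49 + 8*π^2)/(2*(4*π^2 + 49)).


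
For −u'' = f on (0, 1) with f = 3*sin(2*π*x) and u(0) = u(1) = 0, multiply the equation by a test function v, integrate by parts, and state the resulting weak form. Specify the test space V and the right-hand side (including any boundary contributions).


V = H^1_0(0, 1) (so v(0) = v(1) = 0); weak form: ∫_0^1 u'v' dx = ∫_0^1 (3*sin(2*π*x)) v dx for all v ∈ V.

Multiply both sides by a test function v and integrate from 0 to 1:
  ∫_0^1 −u''(x) v(x) dx = ∫_0^1 f(x) v(x) dx.
Integrate the LHS by parts once:
  ∫_0^1 −u'' v dx = −[u'(x) v(x)]_0^1 + ∫_0^1 u'(x) v'(x) dx.
Thus ∫_0^1 u'(x) v'(x) dx = ∫_0^1 f(x) v(x) dx + [u'(x) v(x)]_0^1.
Choose V so that boundary terms are either known or forced to vanish.
u is Dirichlet: u(0) = u(1) = 0. Let V = H^1_0(0, 1); then v(0) = v(1) = 0, and [u' v]_0^1 = 0.
Weak formulation: find u (satisfying any essential BC) such that ∫_0^1 u'(x) v'(x) dx = ∫_0^1 f v dx for all v ∈ V.
Substituting f(x) = 3*sin(2*π*x), the right-hand side is ∫_0^1 (3*sin(2*π*x)) v dx.


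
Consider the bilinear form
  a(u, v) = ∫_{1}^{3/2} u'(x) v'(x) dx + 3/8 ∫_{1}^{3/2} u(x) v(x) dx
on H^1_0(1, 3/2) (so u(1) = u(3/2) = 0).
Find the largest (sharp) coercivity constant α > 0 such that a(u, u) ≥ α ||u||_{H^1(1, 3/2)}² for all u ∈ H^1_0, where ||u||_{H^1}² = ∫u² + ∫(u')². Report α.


α = (3 + 32*π^2)/(8*(1 + 4*π^2))

Coercivity of a(·,·) on H^1_0(1, 3/2) means a(u, u) ≥ α ||u||_{H^1}² for every u ∈ H^1_0.
The interval has length L = 1/2, and Poincaré/coercivity depend only on L. Here a(u, u) = ∫(u')² + (3/8)·∫u².
Here 0 < c = 3/8 < 1. The condition a(u,u) ≥ α||u||_{H^1}² reads (1−α)∫(u')² ≥ (α−c)∫u². Any admissible α is ≤ 1 (rapidly oscillating u have ∫u²/∫(u')² → 0), and α = 1 would force 0 ≥ (1−c)∫u², impossible since c < 1; so 1−α > 0. By the sharp Poincaré inequality on H^1_0 of an interval of length L, ∫(u')² ≥ (π/L)²∫u² with equality for the first sine mode sin(π(x−x₀)/L) (x₀ the left endpoint), so the inequality holds for all u iff (1−α)(π/L)² ≥ α − c, i.e. α ≤ ((π/L)² + c)/((π/L)² + 1) = (1 + c(L/π)²)/(1 + (L/π)²). With (π/L)² = 4*π^2 and c = 3/8, the largest admissible constant is α = ((π/L)² + c)/((π/L)² + 1).
Simplifying, α = (3 + 32*π^2)/(8*(1 + 4*π^2)).


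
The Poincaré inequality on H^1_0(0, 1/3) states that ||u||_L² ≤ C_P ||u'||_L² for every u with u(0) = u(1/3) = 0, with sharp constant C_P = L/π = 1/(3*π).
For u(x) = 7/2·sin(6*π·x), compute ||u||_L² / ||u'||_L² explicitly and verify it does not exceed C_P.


||u||_L² / ||u'||_L² = 1/(6*π) < C_P = 1/(3*π).

u(x) = 7/2·sin(6*π·x), so u'(x) = 21*π*cos(6*π*x).
Writing u(x) = A·sin(kπx/L) with A = 7/2 and k = 2, use ∫_0^L sin²(kπx/L) dx = L/2 and ∫_0^L cos²(kπx/L) dx = L/2.
u² = 49/4·sin²(6*π·x) and (u')² = 441*π^2·cos²(6*π·x), and each of sin², cos² integrates to L/2 = 1/6 over (0, 1/3).
∫_0^1/3 u² dx = 49/24, so ||u||_L² = 7*sqrt(6)/12.
∫_0^1/3 (u')² dx = 147*π^2/2, so ||u'||_L² = 7*sqrt(6)*π/2.
Ratio ||u||_L² / ||u'||_L² = 1/(6*π).
Sharp Poincaré constant on H^1_0(0, 1/3) is C_P = L/π = 1/(3*π), achieved by sin(3*π·x).
This is the k = 2 harmonic; the ratio L/(kπ) is strictly less than C_P = L/π, consistent with the sharp inequality ||u||_L² ≤ C_P ||u'||_L².


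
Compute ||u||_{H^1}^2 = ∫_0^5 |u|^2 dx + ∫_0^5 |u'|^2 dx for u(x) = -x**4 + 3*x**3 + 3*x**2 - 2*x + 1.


||u||_{H^1}^2 = 10563725/252

The H^1 norm (squared) on an interval (0, L) is
  ||u||_{H^1}^2 = ∫_0^L u(x)^2 dx + ∫_0^L u'(x)^2 dx.
Compute u'(x) = -4*x**3 + 9*x**2 + 6*x - 2.
Then u(x)^2 = x**8 - 6*x**7 + 3*x**6 + 22*x**5 - 5*x**4 - 6*x**3 + 10*x**2 - 4*x + 1 and u'(x)^2 = 16*x**6 - 72*x**5 + 33*x**4 + 124*x**3 - 24*x + 4.
Integrate each monomial from 0 to 5 using ∫_0^5 c·x^n dx = c·5^(n+1)/(n+1):
  ∫_0^5 u(x)^2 dx = ∫_0^5 (x^8 - 6*x^7 + 3*x^6 + 22*x^5 - 5*x^4 - 6*x^3 + 10*x^2 - 4*x + 1) dx. Term by term:
    ∫_0^5 x^8 dx = 1953125/9;  ∫_0^5 -6*x^7 dx = -1171875/4;  ∫_0^5 3*x^6 dx = 234375/7;
    ∫_0^5 22*x^5 dx = 171875/3;  ∫_0^5 -5*x^4 dx = -3125;  ∫_0^5 -6*x^3 dx = -1875/2;
    ∫_0^5 10*x^2 dx = 1250/3;  ∫_0^5 -4*x dx = -50;  ∫_0^5 1 dx = 5.
  Sum: 1953125/9 − 1171875/4 + 234375/7 + 171875/3 − 3125 − 1875/2 + 1250/3 − 50 + 5 = 2804285/252.
  ∫_0^5 u'(x)^2 dx = ∫_0^5 (16*x^6 - 72*x^5 + 33*x^4 + 124*x^3 - 24*x + 4) dx. Term by term:
    ∫_0^5 16*x^6 dx = 1250000/7;  ∫_0^5 -72*x^5 dx = -187500;  ∫_0^5 33*x^4 dx = 20625;
    ∫_0^5 124*x^3 dx = 19375;  ∫_0^5 -24*x dx = -300;  ∫_0^5 4 dx = 20.
  Sum: 1250000/7 − 187500 + 20625 + 19375 − 300 + 20 = 215540/7.
Adding: ||u||_{H^1}^2 = 2804285/252 + 215540/7 = 10563725/252.


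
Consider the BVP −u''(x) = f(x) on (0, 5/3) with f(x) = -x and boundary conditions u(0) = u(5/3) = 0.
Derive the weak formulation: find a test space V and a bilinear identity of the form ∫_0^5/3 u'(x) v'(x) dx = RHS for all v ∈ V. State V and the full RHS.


V = H^1_0(0, 5/3) (so v(0) = v(5/3) = 0); weak form: ∫_0^5/3 u'v' dx = ∫_0^5/3 (-x) v dx for all v ∈ V.

Multiply both sides by a test function v and integrate from 0 to 5/3:
  ∫_0^5/3 −u''(x) v(x) dx = ∫_0^5/3 f(x) v(x) dx.
Integrate the LHS by parts once:
  ∫_0^5/3 −u'' v dx = −[u'(x) v(x)]_0^5/3 + ∫_0^5/3 u'(x) v'(x) dx.
Thus ∫_0^5/3 u'(x) v'(x) dx = ∫_0^5/3 f(x) v(x) dx + [u'(x) v(x)]_0^5/3.
Choose V so that boundary terms are either known or forced to vanish.
u is Dirichlet: u(0) = u(5/3) = 0. Let V = H^1_0(0, 5/3); then v(0) = v(5/3) = 0, and [u' v]_0^5/3 = 0.
Weak formulation: find u (satisfying any essential BC) such that ∫_0^5/3 u'(x) v'(x) dx = ∫_0^5/3 f v dx for all v ∈ V.
Substituting f(x) = -x, the right-hand side is ∫_0^5/3 (-x) v dx.


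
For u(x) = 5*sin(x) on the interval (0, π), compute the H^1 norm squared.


||u||_{H^1(0,π)}^2 = 25*π

u'(x) = 5*cos(x).
Expand u² and (u')² and integrate term by term on (0, π), using: for integers n ≥ 1, ∫_0^π sin²(nx) dx = ∫_0^π cos²(nx) dx = π/2; for n ≠ n', ∫_0^π sin(nx)sin(n'x) dx = ∫_0^π cos(nx)cos(n'x) dx = 0; and by product-to-sum, ∫_0^π sin(nx)cos(n'x) dx = ½∫_0^π [sin((n+n')x) + sin((n−n')x)] dx, which is 0 when n+n' is even and 2n/(n²−n'²) when n+n' is odd (it need not vanish on (0, π)).
  u² squared terms: (5)²·∫sin(x)² dx = 25·π/2 = 25*π/2.
  So ∫_0^π u² dx = 25*π/2.
  (u')² squared terms: (5)²·∫cos(x)² dx = 25·π/2 = 25*π/2.
  So ∫_0^π (u')² dx = 25*π/2.
||u||_{H^1}^2 = (25*π/2) + (25*π/2) = 25*π.


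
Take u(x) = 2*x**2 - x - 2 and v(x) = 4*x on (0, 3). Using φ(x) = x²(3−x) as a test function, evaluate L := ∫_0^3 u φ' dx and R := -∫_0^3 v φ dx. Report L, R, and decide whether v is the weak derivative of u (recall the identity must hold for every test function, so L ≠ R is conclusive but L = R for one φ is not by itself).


LHS = -837/20, RHS = -243/5. No, v is not the weak derivative of u.

u(x) = 2*x**2 - x - 2, classical derivative u'(x) = 4*x - 1.
φ(x) = x²(3−x), so φ'(x) = 3*x*(2 - x).
Note φ(0) = φ(3) = 0, so the boundary term u·φ vanishes.
LHS = ∫_0^3 u(x) φ'(x) dx = ∫_0^3 (-6*x^4 + 15*x^3 - 12*x) dx. Term by term:
  ∫_0^3 -6*x^4 dx = -1458/5;  ∫_0^3 15*x^3 dx = 1215/4;  ∫_0^3 -12*x dx = -54.
Sum: -1458/5 + 1215/4 − 54 = -837/20.
So LHS = -837/20.
∫_0^3 v(x) φ(x) dx = ∫_0^3 (-4*x^4 + 12*x^3) dx. Term by term:
  ∫_0^3 -4*x^4 dx = -972/5;  ∫_0^3 12*x^3 dx = 243.
Sum: -972/5 + 243 = 243/5.
So RHS = -∫_0^3 v(x) φ(x) dx = -243/5.
LHS − RHS = 27/4 ≠ 0, so the identity fails.
(For a valid weak derivative the identity must hold for EVERY test function, in particular this one. The failure shows v is NOT the weak derivative of u.)
Correct weak derivative would be u'(x) = 4*x - 1.


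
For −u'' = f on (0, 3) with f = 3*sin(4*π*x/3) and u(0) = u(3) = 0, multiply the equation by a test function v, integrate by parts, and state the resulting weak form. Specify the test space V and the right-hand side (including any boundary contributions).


V = H^1_0(0, 3) (so v(0) = v(3) = 0); weak form: ∫_0^3 u'v' dx = ∫_0^3 (3*sin(4*π*x/3)) v dx for all v ∈ V.

Multiply both sides by a test function v and integrate from 0 to 3:
  ∫_0^3 −u''(x) v(x) dx = ∫_0^3 f(x) v(x) dx.
Integrate the LHS by parts once:
  ∫_0^3 −u'' v dx = −[u'(x) v(x)]_0^3 + ∫_0^3 u'(x) v'(x) dx.
Thus ∫_0^3 u'(x) v'(x) dx = ∫_0^3 f(x) v(x) dx + [u'(x) v(x)]_0^3.
Choose V so that boundary terms are either known or forced to vanish.
u is Dirichlet: u(0) = u(3) = 0. Let V = H^1_0(0, 3); then v(0) = v(3) = 0, and [u' v]_0^3 = 0.
Weak formulation: find u (satisfying any essential BC) such that ∫_0^3 u'(x) v'(x) dx = ∫_0^3 f v dx for all v ∈ V.
Substituting f(x) = 3*sin(4*π*x/3), the right-hand side is ∫_0^3 (3*sin(4*π*x/3)) v dx.


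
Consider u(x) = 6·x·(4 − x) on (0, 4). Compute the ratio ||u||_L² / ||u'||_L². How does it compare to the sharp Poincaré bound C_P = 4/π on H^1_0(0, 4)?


||u||_L² / ||u'||_L² = 2*sqrt(10)/5 < C_P = 4/π.

u(x) = 6·x·(4 − x), so u'(x) = 24 - 12*x.
u(x) = 6·x·(4 − x) vanishes at x = 0 and x = 4, so u ∈ H^1_0(0, 4). Differentiate via the product rule and integrate the resulting polynomials term by term.
  ∫_0^4 u² dx = ∫_0^4 (36*x^4 - 288*x^3 + 576*x^2) dx. Term by term:
    ∫_0^4 36*x^4 dx = 36864/5;  ∫_0^4 -288*x^3 dx = -18432;  ∫_0^4 576*x^2 dx = 12288.
  Sum: 36864/5 − 18432 + 12288 = 6144/5.
  ∫_0^4 (u')² dx = ∫_0^4 (144*x^2 - 576*x + 576) dx. Term by term:
    ∫_0^4 144*x^2 dx = 3072;  ∫_0^4 -576*x dx = -4608;  ∫_0^4 576 dx = 2304.
  Sum: 3072 − 4608 + 2304 = 768.
∫_0^4 u² dx = 6144/5, so ||u||_L² = 32*sqrt(30)/5.
∫_0^4 (u')² dx = 768, so ||u'||_L² = 16*sqrt(3).
Ratio ||u||_L² / ||u'||_L² = 2*sqrt(10)/5.
Sharp Poincaré constant on H^1_0(0, 4) is C_P = L/π = 4/π, achieved by sin(π/4·x).
A polynomial bump cannot attain the sharp Poincaré constant (only the first sine eigenfunction does), so the ratio is strictly less than C_P, consistent with ||u||_L² ≤ C_P ||u'||_L².


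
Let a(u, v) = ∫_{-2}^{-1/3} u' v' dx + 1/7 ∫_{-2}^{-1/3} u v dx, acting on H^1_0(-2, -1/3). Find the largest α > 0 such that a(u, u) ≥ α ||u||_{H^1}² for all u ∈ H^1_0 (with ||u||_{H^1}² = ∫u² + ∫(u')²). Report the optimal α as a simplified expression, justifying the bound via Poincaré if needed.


α = (25 + 63*π^2)/(7*(25 + 9*π^2))

Coercivity of a(·,·) on H^1_0(-2, -1/3) means a(u, u) ≥ α ||u||_{H^1}² for every u ∈ H^1_0.
The interval has length L = 5/3, and Poincaré/coercivity depend only on L. Here a(u, u) = ∫(u')² + (1/7)·∫u².
Here 0 < c = 1/7 < 1. The condition a(u,u) ≥ α||u||_{H^1}² reads (1−α)∫(u')² ≥ (α−c)∫u². Any admissible α is ≤ 1 (rapidly oscillating u have ∫u²/∫(u')² → 0), and α = 1 would force 0 ≥ (1−c)∫u², impossible since c < 1; so 1−α > 0. By the sharp Poincaré inequality on H^1_0 of an interval of length L, ∫(u')² ≥ (π/L)²∫u² with equality for the first sine mode sin(π(x−x₀)/L) (x₀ the left endpoint), so the inequality holds for all u iff (1−α)(π/L)² ≥ α − c, i.e. α ≤ ((π/L)² + c)/((π/L)² + 1) = (1 + c(L/π)²)/(1 + (L/π)²). With (π/L)² = 9*π^2/25 and c = 1/7, the largest admissible constant is α = ((π/L)² + c)/((π/L)² + 1).
Simplifying, α = (25 + 63*π^2)/(7*(25 + 9*π^2)).


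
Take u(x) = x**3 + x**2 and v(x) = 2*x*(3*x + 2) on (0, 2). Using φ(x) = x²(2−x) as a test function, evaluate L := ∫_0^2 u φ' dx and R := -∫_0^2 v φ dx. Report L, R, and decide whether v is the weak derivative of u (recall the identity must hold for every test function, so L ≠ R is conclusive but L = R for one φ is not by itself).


LHS = -48/5, RHS = -96/5. No, v is not the weak derivative of u.

u(x) = x**3 + x**2, classical derivative u'(x) = 3*x**2 + 2*x.
φ(x) = x²(2−x), so φ'(x) = x*(4 - 3*x).
Note φ(0) = φ(2) = 0, so the boundary term u·φ vanishes.
LHS = ∫_0^2 u(x) φ'(x) dx = ∫_0^2 (-3*x^5 + x^4 + 4*x^3) dx. Term by term:
  ∫_0^2 -3*x^5 dx = -32;  ∫_0^2 x^4 dx = 32/5;  ∫_0^2 4*x^3 dx = 16.
Sum: -32 + 32/5 + 16 = -48/5.
So LHS = -48/5.
∫_0^2 v(x) φ(x) dx = ∫_0^2 (-6*x^5 + 8*x^4 + 8*x^3) dx. Term by term:
  ∫_0^2 -6*x^5 dx = -64;  ∫_0^2 8*x^4 dx = 256/5;  ∫_0^2 8*x^3 dx = 32.
Sum: -64 + 256/5 + 32 = 96/5.
So RHS = -∫_0^2 v(x) φ(x) dx = -96/5.
LHS − RHS = 48/5 ≠ 0, so the identity fails.
(For a valid weak derivative the identity must hold for EVERY test function, in particular this one. The failure shows v is NOT the weak derivative of u.)
Correct weak derivative would be u'(x) = 3*x**2 + 2*x.


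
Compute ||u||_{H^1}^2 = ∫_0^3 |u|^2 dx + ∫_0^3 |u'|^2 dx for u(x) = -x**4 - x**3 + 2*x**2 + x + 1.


||u||_{H^1}^2 = 1195113/140

The H^1 norm (squared) on an interval (0, L) is
  ||u||_{H^1}^2 = ∫_0^L u(x)^2 dx + ∫_0^L u'(x)^2 dx.
Compute u'(x) = -4*x**3 - 3*x**2 + 4*x + 1.
Then u(x)^2 = x**8 + 2*x**7 - 3*x**6 - 6*x**5 + 2*x**3 + 5*x**2 + 2*x + 1 and u'(x)^2 = 16*x**6 + 24*x**5 - 23*x**4 - 32*x**3 + 10*x**2 + 8*x + 1.
Integrate each monomial from 0 to 3 using ∫_0^3 c·x^n dx = c·3^(n+1)/(n+1):
  ∫_0^3 u(x)^2 dx = ∫_0^3 (x^8 + 2*x^7 - 3*x^6 - 6*x^5 + 2*x^3 + 5*x^2 + 2*x + 1) dx. Term by term:
    ∫_0^3 x^8 dx = 2187;  ∫_0^3 2*x^7 dx = 6561/4;  ∫_0^3 -3*x^6 dx = -6561/7;
    ∫_0^3 -6*x^5 dx = -729;  ∫_0^3 2*x^3 dx = 81/2;  ∫_0^3 5*x^2 dx = 45;
    ∫_0^3 2*x dx = 9;  ∫_0^3 1 dx = 3.
  Sum: 2187 + 6561/4 − 6561/7 − 729 + 81/2 + 45 + 9 + 3 = 63237/28.
  ∫_0^3 u'(x)^2 dx = ∫_0^3 (16*x^6 + 24*x^5 - 23*x^4 - 32*x^3 + 10*x^2 + 8*x + 1) dx. Term by term:
    ∫_0^3 16*x^6 dx = 34992/7;  ∫_0^3 24*x^5 dx = 2916;  ∫_0^3 -23*x^4 dx = -5589/5;
    ∫_0^3 -32*x^3 dx = -648;  ∫_0^3 10*x^2 dx = 90;  ∫_0^3 8*x dx = 36;
    ∫_0^3 1 dx = 3.
  Sum: 34992/7 + 2916 − 5589/5 − 648 + 90 + 36 + 3 = 219732/35.
Adding: ||u||_{H^1}^2 = 63237/28 + 219732/35 = 1195113/140.


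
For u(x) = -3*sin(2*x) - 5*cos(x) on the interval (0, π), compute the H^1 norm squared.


||u||_{H^1(0,π)}^2 = 80 + 95*π/2

u'(x) = 5*sin(x) - 6*cos(2*x).
Expand u² and (u')² and integrate term by term on (0, π), using: for integers n ≥ 1, ∫_0^π sin²(nx) dx = ∫_0^π cos²(nx) dx = π/2; for n ≠ n', ∫_0^π sin(nx)sin(n'x) dx = ∫_0^π cos(nx)cos(n'x) dx = 0; and by product-to-sum, ∫_0^π sin(nx)cos(n'x) dx = ½∫_0^π [sin((n+n')x) + sin((n−n')x)] dx, which is 0 when n+n' is even and 2n/(n²−n'²) when n+n' is odd (it need not vanish on (0, π)).
  u² squared terms: (-5)²·∫cos(x)² dx = 25·π/2 = 25*π/2;  (-3)²·∫sin(2x)² dx = 9·π/2 = 9*π/2.
  u² cross terms: 2·(-5)·(-3)·∫cos(x)·sin(2x) dx = 30·(4/3) = 40.
  So ∫_0^π u² dx = 25*π/2 + 9*π/2 + 40 = 40 + 17*π.
  (u')² squared terms: (-6)²·∫cos(2x)² dx = 36·π/2 = 18*π;  (5)²·∫sin(x)² dx = 25·π/2 = 25*π/2.
  (u')² cross terms: 2·(-6)·(5)·∫cos(2x)·sin(x) dx = -60·(-2/3) = 40.
  So ∫_0^π (u')² dx = 18*π + 25*π/2 + 40 = 40 + 61*π/2.
||u||_{H^1}^2 = (40 + 17*π) + (40 + 61*π/2) = 80 + 95*π/2.


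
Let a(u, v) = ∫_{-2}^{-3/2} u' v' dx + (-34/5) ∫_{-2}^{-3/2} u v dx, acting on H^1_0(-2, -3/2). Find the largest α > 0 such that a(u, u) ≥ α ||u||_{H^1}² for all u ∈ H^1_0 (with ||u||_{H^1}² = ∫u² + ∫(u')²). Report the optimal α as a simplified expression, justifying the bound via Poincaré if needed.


α = 2*(-17 + 10*π^2)/(5*(1 + 4*π^2))

Coercivity of a(·,·) on H^1_0(-2, -3/2) means a(u, u) ≥ α ||u||_{H^1}² for every u ∈ H^1_0.
The interval has length L = 1/2, and Poincaré/coercivity depend only on L. Here a(u, u) = ∫(u')² + (-34/5)·∫u².
Here c = -34/5 < 0 with |c| < (π/L)² = 4*π^2, so coercivity still holds. The condition a(u,u) ≥ α||u||_{H^1}² reads (1−α)∫(u')² ≥ (α−c)∫u². Any admissible α is ≤ 1 (rapidly oscillating u have ∫u²/∫(u')² → 0), and α = 1 would force 0 ≥ (1−c)∫u², impossible since c < 1; so 1−α > 0. By the sharp Poincaré inequality on H^1_0 of an interval of length L, ∫(u')² ≥ (π/L)²∫u² with equality for the first sine mode sin(π(x−x₀)/L) (x₀ the left endpoint), so the inequality holds for all u iff (1−α)(π/L)² ≥ α − c, i.e. α ≤ ((π/L)² + c)/((π/L)² + 1) = (1 + c(L/π)²)/(1 + (L/π)²). (Direct route, valid since c ≤ 0: Poincaré gives c∫u² ≥ c(L/π)²∫(u')², so a(u,u) ≥ (1 + c(L/π)²)∫(u')², while ||u||_{H^1}² ≤ (1 + (L/π)²)∫(u')²; dividing yields the same α.) With (π/L)² = 4*π^2 and c = -34/5, the largest admissible constant is α = ((π/L)² + c)/((π/L)² + 1).
Simplifying, α = 2*(-17 + 10*π^2)/(5*(1 + 4*π^2)).


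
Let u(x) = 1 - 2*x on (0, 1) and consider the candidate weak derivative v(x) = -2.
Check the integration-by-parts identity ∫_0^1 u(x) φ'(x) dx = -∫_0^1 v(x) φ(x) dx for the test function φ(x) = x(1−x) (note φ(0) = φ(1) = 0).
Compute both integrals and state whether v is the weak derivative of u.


LHS = 1/3, RHS = 1/3. Yes, v = u' weakly.

u(x) = 1 - 2*x, classical derivative u'(x) = -2.
φ(x) = x(1−x), so φ'(x) = 1 - 2*x.
Note φ(0) = φ(1) = 0, so the boundary term u·φ vanishes.
LHS = ∫_0^1 u(x) φ'(x) dx = ∫_0^1 (4*x^2 - 4*x + 1) dx. Term by term:
  ∫_0^1 4*x^2 dx = 4/3;  ∫_0^1 -4*x dx = -2;  ∫_0^1 1 dx = 1.
Sum: 4/3 − 2 + 1 = 1/3.
So LHS = 1/3.
∫_0^1 v(x) φ(x) dx = ∫_0^1 (2*x^2 - 2*x) dx. Term by term:
  ∫_0^1 2*x^2 dx = 2/3;  ∫_0^1 -2*x dx = -1.
Sum: 2/3 − 1 = -1/3.
So RHS = -∫_0^1 v(x) φ(x) dx = 1/3.
LHS = RHS, so the identity holds for this test φ.
Moreover u is smooth here and v(x) = u'(x) = -2 pointwise, so the identity holds for every test function. Hence v is the weak derivative of u.


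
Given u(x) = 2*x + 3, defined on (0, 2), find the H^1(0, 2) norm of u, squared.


||u||_{H^1}^2 = 182/3

The H^1 norm (squared) on an interval (0, L) is
  ||u||_{H^1}^2 = ∫_0^L u(x)^2 dx + ∫_0^L u'(x)^2 dx.
Compute u'(x) = 2.
Then u(x)^2 = 4*x**2 + 12*x + 9 and u'(x)^2 = 4.
Integrate each monomial from 0 to 2 using ∫_0^2 c·x^n dx = c·2^(n+1)/(n+1):
  ∫_0^2 u(x)^2 dx = ∫_0^2 (4*x^2 + 12*x + 9) dx. Term by term:
    ∫_0^2 4*x^2 dx = 32/3;  ∫_0^2 12*x dx = 24;  ∫_0^2 9 dx = 18.
  Sum: 32/3 + 24 + 18 = 158/3.
  ∫_0^2 u'(x)^2 dx = ∫_0^2 (4) dx. Term by term:
    ∫_0^2 4 dx = 8.
Adding: ||u||_{H^1}^2 = 158/3 + 8 = 182/3.


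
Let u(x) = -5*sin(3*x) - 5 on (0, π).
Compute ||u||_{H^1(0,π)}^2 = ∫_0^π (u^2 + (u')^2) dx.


||u||_{H^1(0,π)}^2 = 100/3 + 150*π

u'(x) = -15*cos(3*x).
Expand u² and (u')² and integrate term by term on (0, π), using: for integers n ≥ 1, ∫_0^π sin²(nx) dx = ∫_0^π cos²(nx) dx = π/2; for n ≠ n', ∫_0^π sin(nx)sin(n'x) dx = ∫_0^π cos(nx)cos(n'x) dx = 0; and by product-to-sum, ∫_0^π sin(nx)cos(n'x) dx = ½∫_0^π [sin((n+n')x) + sin((n−n')x)] dx, which is 0 when n+n' is even and 2n/(n²−n'²) when n+n' is odd (it need not vanish on (0, π)). For the constant mode: ∫_0^π 1 dx = π, ∫_0^π cos(nx) dx = 0, ∫_0^π sin(nx) dx = (1−(−1)^n)/n.
  u² squared terms: (-5)²·∫1 dx = 25·π = 25*π;  (-5)²·∫sin(3x)² dx = 25·π/2 = 25*π/2.
  u² cross terms: 2·(-5)·(-5)·∫1·sin(3x) dx = 50·(2/3) = 100/3.
  So ∫_0^π u² dx = 25*π + 25*π/2 + 100/3 = 100/3 + 75*π/2.
  (u')² squared terms: (-15)²·∫cos(3x)² dx = 225·π/2 = 225*π/2.
  So ∫_0^π (u')² dx = 225*π/2.
||u||_{H^1}^2 = (100/3 + 75*π/2) + (225*π/2) = 100/3 + 150*π.


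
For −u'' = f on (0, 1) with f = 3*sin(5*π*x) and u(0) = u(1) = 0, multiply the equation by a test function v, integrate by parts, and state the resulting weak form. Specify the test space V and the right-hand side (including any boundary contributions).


V = H^1_0(0, 1) (so v(0) = v(1) = 0); weak form: ∫_0^1 u'v' dx = ∫_0^1 (3*sin(5*π*x)) v dx for all v ∈ V.

Multiply both sides by a test function v and integrate from 0 to 1:
  ∫_0^1 −u''(x) v(x) dx = ∫_0^1 f(x) v(x) dx.
Integrate the LHS by parts once:
  ∫_0^1 −u'' v dx = −[u'(x) v(x)]_0^1 + ∫_0^1 u'(x) v'(x) dx.
Thus ∫_0^1 u'(x) v'(x) dx = ∫_0^1 f(x) v(x) dx + [u'(x) v(x)]_0^1.
Choose V so that boundary terms are either known or forced to vanish.
u is Dirichlet: u(0) = u(1) = 0. Let V = H^1_0(0, 1); then v(0) = v(1) = 0, and [u' v]_0^1 = 0.
Weak formulation: find u (satisfying any essential BC) such that ∫_0^1 u'(x) v'(x) dx = ∫_0^1 f v dx for all v ∈ V.
Substituting f(x) = 3*sin(5*π*x), the right-hand side is ∫_0^1 (3*sin(5*π*x)) v dx.


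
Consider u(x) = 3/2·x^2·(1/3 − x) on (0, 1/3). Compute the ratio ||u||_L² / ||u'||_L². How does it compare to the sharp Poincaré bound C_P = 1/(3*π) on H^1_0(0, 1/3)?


||u||_L² / ||u'||_L² = sqrt(14)/42 < C_P = 1/(3*π).

u(x) = 3/2·x^2·(1/3 − x), so u'(x) = x*(2 - 9*x)/2.
u(x) = 3/2·x^2·(1/3 − x) vanishes at x = 0 and x = 1/3, so u ∈ H^1_0(0, 1/3). Differentiate via the product rule and integrate the resulting polynomials term by term.
  ∫_0^1/3 u² dx = ∫_0^1/3 (9*x^6/4 - 3*x^5/2 + x^4/4) dx. Term by term:
    ∫_0^1/3 9*x^6/4 dx = 1/6804;  ∫_0^1/3 -3*x^5/2 dx = -1/2916;  ∫_0^1/3 x^4/4 dx = 1/4860.
  Sum: 1/6804 − 1/2916 + 1/4860 = 1/102060.
  ∫_0^1/3 (u')² dx = ∫_0^1/3 (81*x^4/4 - 9*x^3 + x^2) dx. Term by term:
    ∫_0^1/3 81*x^4/4 dx = 1/60;  ∫_0^1/3 -9*x^3 dx = -1/36;  ∫_0^1/3 x^2 dx = 1/81.
  Sum: 1/60 − 1/36 + 1/81 = 1/810.
∫_0^1/3 u² dx = 1/102060, so ||u||_L² = sqrt(35)/1890.
∫_0^1/3 (u')² dx = 1/810, so ||u'||_L² = sqrt(10)/90.
Ratio ||u||_L² / ||u'||_L² = sqrt(14)/42.
Sharp Poincaré constant on H^1_0(0, 1/3) is C_P = L/π = 1/(3*π), achieved by sin(3*π·x).
A polynomial bump cannot attain the sharp Poincaré constant (only the first sine eigenfunction does), so the ratio is strictly less than C_P, consistent with ||u||_L² ≤ C_P ||u'||_L².


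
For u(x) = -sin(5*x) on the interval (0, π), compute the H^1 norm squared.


||u||_{H^1(0,π)}^2 = 13*π

u'(x) = -5*cos(5*x).
Expand u² and (u')² and integrate term by term on (0, π), using: for integers n ≥ 1, ∫_0^π sin²(nx) dx = ∫_0^π cos²(nx) dx = π/2; for n ≠ n', ∫_0^π sin(nx)sin(n'x) dx = ∫_0^π cos(nx)cos(n'x) dx = 0; and by product-to-sum, ∫_0^π sin(nx)cos(n'x) dx = ½∫_0^π [sin((n+n')x) + sin((n−n')x)] dx, which is 0 when n+n' is even and 2n/(n²−n'²) when n+n' is odd (it need not vanish on (0, π)).
  u² squared terms: (-1)²·∫sin(5x)² dx = 1·π/2 = π/2.
  So ∫_0^π u² dx = π/2.
  (u')² squared terms: (-5)²·∫cos(5x)² dx = 25·π/2 = 25*π/2.
  So ∫_0^π (u')² dx = 25*π/2.
||u||_{H^1}^2 = (π/2) + (25*π/2) = 13*π.


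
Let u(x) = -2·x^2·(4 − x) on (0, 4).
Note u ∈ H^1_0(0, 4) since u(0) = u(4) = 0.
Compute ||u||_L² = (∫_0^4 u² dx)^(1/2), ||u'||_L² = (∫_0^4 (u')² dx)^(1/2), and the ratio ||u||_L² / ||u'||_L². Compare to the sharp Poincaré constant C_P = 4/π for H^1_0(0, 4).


||u||_L² / ||u'||_L² = 2*sqrt(14)/7 < C_P = 4/π.

u(x) = -2·x^2·(4 − x), so u'(x) = 2*x*(3*x - 8).
u(x) = -2·x^2·(4 − x) vanishes at x = 0 and x = 4, so u ∈ H^1_0(0, 4). Differentiate via the product rule and integrate the resulting polynomials term by term.
  ∫_0^4 u² dx = ∫_0^4 (4*x^6 - 32*x^5 + 64*x^4) dx. Term by term:
    ∫_0^4 4*x^6 dx = 65536/7;  ∫_0^4 -32*x^5 dx = -65536/3;  ∫_0^4 64*x^4 dx = 65536/5.
  Sum: 65536/7 − 65536/3 + 65536/5 = 65536/105.
  ∫_0^4 (u')² dx = ∫_0^4 (36*x^4 - 192*x^3 + 256*x^2) dx. Term by term:
    ∫_0^4 36*x^4 dx = 36864/5;  ∫_0^4 -192*x^3 dx = -12288;  ∫_0^4 256*x^2 dx = 16384/3.
  Sum: 36864/5 − 12288 + 16384/3 = 8192/15.
∫_0^4 u² dx = 65536/105, so ||u||_L² = 256*sqrt(105)/105.
∫_0^4 (u')² dx = 8192/15, so ||u'||_L² = 64*sqrt(30)/15.
Ratio ||u||_L² / ||u'||_L² = 2*sqrt(14)/7.
Sharp Poincaré constant on H^1_0(0, 4) is C_P = L/π = 4/π, achieved by sin(π/4·x).
A polynomial bump cannot attain the sharp Poincaré constant (only the first sine eigenfunction does), so the ratio is strictly less than C_P, consistent with ||u||_L² ≤ C_P ||u'||_L².


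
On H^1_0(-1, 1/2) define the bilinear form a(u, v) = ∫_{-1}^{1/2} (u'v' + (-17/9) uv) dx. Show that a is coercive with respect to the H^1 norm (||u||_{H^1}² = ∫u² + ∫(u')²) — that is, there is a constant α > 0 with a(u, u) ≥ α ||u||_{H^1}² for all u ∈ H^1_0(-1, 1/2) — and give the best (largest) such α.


α = (-17 + 4*π^2)/(9 + 4*π^2)

Coercivity of a(·,·) on H^1_0(-1, 1/2) means a(u, u) ≥ α ||u||_{H^1}² for every u ∈ H^1_0.
The interval has length L = 3/2, and Poincaré/coercivity depend only on L. Here a(u, u) = ∫(u')² + (-17/9)·∫u².
Here c = -17/9 < 0 with |c| < (π/L)² = 4*π^2/9, so coercivity still holds. The condition a(u,u) ≥ α||u||_{H^1}² reads (1−α)∫(u')² ≥ (α−c)∫u². Any admissible α is ≤ 1 (rapidly oscillating u have ∫u²/∫(u')² → 0), and α = 1 would force 0 ≥ (1−c)∫u², impossible since c < 1; so 1−α > 0. By the sharp Poincaré inequality on H^1_0 of an interval of length L, ∫(u')² ≥ (π/L)²∫u² with equality for the first sine mode sin(π(x−x₀)/L) (x₀ the left endpoint), so the inequality holds for all u iff (1−α)(π/L)² ≥ α − c, i.e. α ≤ ((π/L)² + c)/((π/L)² + 1) = (1 + c(L/π)²)/(1 + (L/π)²). (Direct route, valid since c ≤ 0: Poincaré gives c∫u² ≥ c(L/π)²∫(u')², so a(u,u) ≥ (1 + c(L/π)²)∫(u')², while ||u||_{H^1}² ≤ (1 + (L/π)²)∫(u')²; dividing yields the same α.) With (π/L)² = 4*π^2/9 and c = -17/9, the largest admissible constant is α = ((π/L)² + c)/((π/L)² + 1).
Simplifying, α = (-17 + 4*π^2)/(9 + 4*π^2).


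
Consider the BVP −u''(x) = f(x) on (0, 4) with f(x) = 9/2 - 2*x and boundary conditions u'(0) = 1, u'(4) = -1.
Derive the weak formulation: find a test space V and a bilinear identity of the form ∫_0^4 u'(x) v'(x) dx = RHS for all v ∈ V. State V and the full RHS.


V = H^1(0, 4) (v unrestricted at boundary; u is determined up to an additive constant); weak form: ∫_0^4 u'v' dx = ∫_0^4 (9/2 - 2*x) v dx − v(4) − v(0) for all v ∈ V.

Multiply both sides by a test function v and integrate from 0 to 4:
  ∫_0^4 −u''(x) v(x) dx = ∫_0^4 f(x) v(x) dx.
Integrate the LHS by parts once:
  ∫_0^4 −u'' v dx = −[u'(x) v(x)]_0^4 + ∫_0^4 u'(x) v'(x) dx.
Thus ∫_0^4 u'(x) v'(x) dx = ∫_0^4 f(x) v(x) dx + [u'(x) v(x)]_0^4.
Choose V so that boundary terms are either known or forced to vanish.
u has inhomogeneous Neumann u'(0) = 1, u'(4) = -1. [u' v]_0^4 = (-1)·v(4) − (1)·v(0) = − v(4) − v(0). Take V = H^1(0, 4); boundary term becomes part of RHS.
Weak formulation: find u (satisfying any essential BC) such that ∫_0^4 u'(x) v'(x) dx = ∫_0^4 f v dx − v(4) − v(0) for all v ∈ V (Neumann data are natural BCs: they enter the RHS as boundary terms).
Substituting f(x) = 9/2 - 2*x, the right-hand side is ∫_0^4 (9/2 - 2*x) v dx − v(4) − v(0).
Compatibility check (pure Neumann): taking v ≡ 1 ∈ V gives 0 = ∫_0^4 f dx + (-1) − (1), i.e. ∫_0^4 f dx must equal u'(0) − u'(4) = 2. Indeed ∫_0^4 (9/2 - 2*x) dx = 2, so the data are compatible. The solution is then unique only up to an additive constant (fix it e.g. by requiring ∫_0^4 u dx = 0).


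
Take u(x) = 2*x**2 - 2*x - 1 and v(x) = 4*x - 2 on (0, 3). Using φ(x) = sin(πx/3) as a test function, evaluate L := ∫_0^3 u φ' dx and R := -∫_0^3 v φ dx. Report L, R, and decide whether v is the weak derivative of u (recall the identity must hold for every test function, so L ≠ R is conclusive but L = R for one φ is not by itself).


LHS = -24/π, RHS = -24/π. Yes, v = u' weakly.

u(x) = 2*x**2 - 2*x - 1, classical derivative u'(x) = 4*x - 2.
φ(x) = sin(πx/3), so φ'(x) = π*cos(π*x/3)/3.
Note φ(0) = φ(3) = 0, so the boundary term u·φ vanishes.
LHS = ∫_0^3 u(x) φ'(x) dx = ∫_0^3 (2*π*x^2*cos(π*x/3)/3 - 2*π*x*cos(π*x/3)/3 - π*cos(π*x/3)/3) dx. Term by term:
  ∫_0^3 -π*cos(π*x/3)/3 dx = 0;  ∫_0^3 -2*π*x*cos(π*x/3)/3 dx = 12/π;  ∫_0^3 2*π*x^2*cos(π*x/3)/3 dx = -36/π.
Sum: 0 + 12/π − 36/π = -24/π.
So LHS = -24/π.
∫_0^3 v(x) φ(x) dx = ∫_0^3 (4*x*sin(π*x/3) - 2*sin(π*x/3)) dx. Term by term:
  ∫_0^3 -2*sin(π*x/3) dx = -12/π;  ∫_0^3 4*x*sin(π*x/3) dx = 36/π.
Sum: -12/π + 36/π = 24/π.
So RHS = -∫_0^3 v(x) φ(x) dx = -24/π.
LHS = RHS, so the identity holds for this test φ.
Moreover u is smooth here and v(x) = u'(x) = 4*x - 2 pointwise, so the identity holds for every test function. Hence v is the weak derivative of u.


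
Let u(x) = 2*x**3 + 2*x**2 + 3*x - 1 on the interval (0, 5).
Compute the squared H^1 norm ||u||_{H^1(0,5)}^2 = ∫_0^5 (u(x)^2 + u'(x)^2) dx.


||u||_{H^1}^2 = 2296900/21

The H^1 norm (squared) on an interval (0, L) is
  ||u||_{H^1}^2 = ∫_0^L u(x)^2 dx + ∫_0^L u'(x)^2 dx.
Compute u'(x) = 6*x**2 + 4*x + 3.
Then u(x)^2 = 4*x**6 + 8*x**5 + 16*x**4 + 8*x**3 + 5*x**2 - 6*x + 1 and u'(x)^2 = 36*x**4 + 48*x**3 + 52*x**2 + 24*x + 9.
Integrate each monomial from 0 to 5 using ∫_0^5 c·x^n dx = c·5^(n+1)/(n+1):
  ∫_0^5 u(x)^2 dx = ∫_0^5 (4*x^6 + 8*x^5 + 16*x^4 + 8*x^3 + 5*x^2 - 6*x + 1) dx. Term by term:
    ∫_0^5 4*x^6 dx = 312500/7;  ∫_0^5 8*x^5 dx = 62500/3;  ∫_0^5 16*x^4 dx = 10000;
    ∫_0^5 8*x^3 dx = 1250;  ∫_0^5 5*x^2 dx = 625/3;  ∫_0^5 -6*x dx = -75;
    ∫_0^5 1 dx = 5.
  Sum: 312500/7 + 62500/3 + 10000 + 1250 + 625/3 − 75 + 5 = 1614155/21.
  ∫_0^5 u'(x)^2 dx = ∫_0^5 (36*x^4 + 48*x^3 + 52*x^2 + 24*x + 9) dx. Term by term:
    ∫_0^5 36*x^4 dx = 22500;  ∫_0^5 48*x^3 dx = 7500;  ∫_0^5 52*x^2 dx = 6500/3;
    ∫_0^5 24*x dx = 300;  ∫_0^5 9 dx = 45.
  Sum: 22500 + 7500 + 6500/3 + 300 + 45 = 97535/3.
Adding: ||u||_{H^1}^2 = 1614155/21 + 97535/3 = 2296900/21.


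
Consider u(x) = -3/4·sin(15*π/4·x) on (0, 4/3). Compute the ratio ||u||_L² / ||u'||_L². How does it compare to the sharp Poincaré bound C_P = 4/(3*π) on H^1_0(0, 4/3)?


||u||_L² / ||u'||_L² = 4/(15*π) < C_P = 4/(3*π).

u(x) = -3/4·sin(15*π/4·x), so u'(x) = -45*π*cos(15*π*x/4)/16.
Writing u(x) = A·sin(kπx/L) with A = -3/4 and k = 5, use ∫_0^L sin²(kπx/L) dx = L/2 and ∫_0^L cos²(kπx/L) dx = L/2.
u² = 9/16·sin²(15*π/4·x) and (u')² = 2025*π^2/256·cos²(15*π/4·x), and each of sin², cos² integrates to L/2 = 2/3 over (0, 4/3).
∫_0^4/3 u² dx = 3/8, so ||u||_L² = sqrt(6)/4.
∫_0^4/3 (u')² dx = 675*π^2/128, so ||u'||_L² = 15*sqrt(6)*π/16.
Ratio ||u||_L² / ||u'||_L² = 4/(15*π).
Sharp Poincaré constant on H^1_0(0, 4/3) is C_P = L/π = 4/(3*π), achieved by sin(3*π/4·x).
This is the k = 5 harmonic; the ratio L/(kπ) is strictly less than C_P = L/π, consistent with the sharp inequality ||u||_L² ≤ C_P ||u'||_L².
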